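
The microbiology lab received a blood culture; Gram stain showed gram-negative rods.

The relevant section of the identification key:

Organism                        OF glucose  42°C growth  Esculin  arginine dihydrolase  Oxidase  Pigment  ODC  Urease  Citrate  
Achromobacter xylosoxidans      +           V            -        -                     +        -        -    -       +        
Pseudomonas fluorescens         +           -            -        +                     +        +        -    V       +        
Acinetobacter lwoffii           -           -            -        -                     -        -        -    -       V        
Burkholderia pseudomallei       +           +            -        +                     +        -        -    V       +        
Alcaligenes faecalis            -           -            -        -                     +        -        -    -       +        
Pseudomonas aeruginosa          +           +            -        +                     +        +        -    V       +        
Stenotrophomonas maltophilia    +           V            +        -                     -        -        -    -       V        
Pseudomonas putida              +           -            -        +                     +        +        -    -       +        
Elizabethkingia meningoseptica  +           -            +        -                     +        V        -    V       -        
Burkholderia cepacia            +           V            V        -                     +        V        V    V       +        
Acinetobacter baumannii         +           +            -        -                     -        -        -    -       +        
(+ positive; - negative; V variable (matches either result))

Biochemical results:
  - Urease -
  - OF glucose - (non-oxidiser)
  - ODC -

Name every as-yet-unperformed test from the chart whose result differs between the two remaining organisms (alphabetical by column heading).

Oxidase

OF glucose -: excludes 9 organisms — 2 left.
Urease -: all 2 remaining candidates are consistent.
ODC -: all 2 remaining candidates are consistent.
Two candidates remain: Acinetobacter lwoffii and Alcaligenes faecalis.
  42°C growth: - vs - — same for both, does not separate.
  Esculin: - vs - — same for both, does not separate.
  arginine dihydrolase: - vs - — same for both, does not separate.
  Oxidase: Acinetobacter lwoffii -, Alcaligenes faecalis + — discriminates.
  Pigment: - vs - — same for both, does not separate.
  Citrate: V vs + — variable for at least one, does not separate.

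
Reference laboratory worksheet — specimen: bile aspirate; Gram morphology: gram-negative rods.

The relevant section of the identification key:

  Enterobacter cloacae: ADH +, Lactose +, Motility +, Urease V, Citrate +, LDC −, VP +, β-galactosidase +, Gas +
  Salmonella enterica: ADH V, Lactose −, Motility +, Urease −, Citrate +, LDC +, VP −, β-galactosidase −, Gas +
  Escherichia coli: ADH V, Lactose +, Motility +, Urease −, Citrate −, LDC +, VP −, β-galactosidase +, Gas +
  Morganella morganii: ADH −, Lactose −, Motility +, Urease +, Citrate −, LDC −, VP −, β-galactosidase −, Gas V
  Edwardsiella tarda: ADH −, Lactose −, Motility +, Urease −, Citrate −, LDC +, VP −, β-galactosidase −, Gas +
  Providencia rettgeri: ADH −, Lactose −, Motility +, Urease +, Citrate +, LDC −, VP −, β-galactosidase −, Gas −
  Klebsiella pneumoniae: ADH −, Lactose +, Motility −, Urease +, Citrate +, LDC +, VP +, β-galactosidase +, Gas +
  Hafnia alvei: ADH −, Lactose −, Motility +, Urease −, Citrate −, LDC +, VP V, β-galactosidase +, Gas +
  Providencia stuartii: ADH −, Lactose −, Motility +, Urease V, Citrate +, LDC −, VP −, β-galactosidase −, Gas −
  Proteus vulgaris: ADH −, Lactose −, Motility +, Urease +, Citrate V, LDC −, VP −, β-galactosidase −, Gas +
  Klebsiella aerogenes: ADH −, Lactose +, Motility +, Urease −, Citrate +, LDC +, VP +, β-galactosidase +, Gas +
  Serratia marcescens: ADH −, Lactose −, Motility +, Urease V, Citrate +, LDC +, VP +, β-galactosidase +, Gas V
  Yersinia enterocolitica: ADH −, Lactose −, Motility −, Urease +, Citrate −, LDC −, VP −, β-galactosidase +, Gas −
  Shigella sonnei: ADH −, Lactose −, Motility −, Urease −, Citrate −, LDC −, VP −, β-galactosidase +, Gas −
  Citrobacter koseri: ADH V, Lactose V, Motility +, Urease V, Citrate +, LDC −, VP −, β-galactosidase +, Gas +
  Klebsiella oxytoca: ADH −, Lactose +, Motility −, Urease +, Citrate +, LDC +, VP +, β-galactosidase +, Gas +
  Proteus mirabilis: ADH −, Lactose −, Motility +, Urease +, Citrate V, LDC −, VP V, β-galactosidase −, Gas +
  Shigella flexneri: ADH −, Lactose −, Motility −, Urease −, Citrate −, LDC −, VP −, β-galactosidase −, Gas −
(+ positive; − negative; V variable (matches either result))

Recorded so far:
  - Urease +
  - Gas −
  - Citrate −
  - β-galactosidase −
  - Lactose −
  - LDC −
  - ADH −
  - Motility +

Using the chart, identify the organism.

Lactose −: excludes 5 organisms — 13 left.
ADH −: all 13 remaining candidates are consistent.
LDC −: excludes Salmonella enterica, Edwardsiella tarda, Hafnia alvei, Serratia marcescens — 9 left.
Motility +: excludes Yersinia enterocolitica, Shigella sonnei, Shigella flexneri — 6 left.
Urease +: all 6 remaining candidates are consistent.
Citrate −: excludes Providencia rettgeri, Providencia stuartii, Citrobacter koseri — 3 left.
β-galactosidase −: all 3 remaining candidates are consistent.
Gas −: excludes Proteus vulgaris, Proteus mirabilis — 1 left.

Morganella morganii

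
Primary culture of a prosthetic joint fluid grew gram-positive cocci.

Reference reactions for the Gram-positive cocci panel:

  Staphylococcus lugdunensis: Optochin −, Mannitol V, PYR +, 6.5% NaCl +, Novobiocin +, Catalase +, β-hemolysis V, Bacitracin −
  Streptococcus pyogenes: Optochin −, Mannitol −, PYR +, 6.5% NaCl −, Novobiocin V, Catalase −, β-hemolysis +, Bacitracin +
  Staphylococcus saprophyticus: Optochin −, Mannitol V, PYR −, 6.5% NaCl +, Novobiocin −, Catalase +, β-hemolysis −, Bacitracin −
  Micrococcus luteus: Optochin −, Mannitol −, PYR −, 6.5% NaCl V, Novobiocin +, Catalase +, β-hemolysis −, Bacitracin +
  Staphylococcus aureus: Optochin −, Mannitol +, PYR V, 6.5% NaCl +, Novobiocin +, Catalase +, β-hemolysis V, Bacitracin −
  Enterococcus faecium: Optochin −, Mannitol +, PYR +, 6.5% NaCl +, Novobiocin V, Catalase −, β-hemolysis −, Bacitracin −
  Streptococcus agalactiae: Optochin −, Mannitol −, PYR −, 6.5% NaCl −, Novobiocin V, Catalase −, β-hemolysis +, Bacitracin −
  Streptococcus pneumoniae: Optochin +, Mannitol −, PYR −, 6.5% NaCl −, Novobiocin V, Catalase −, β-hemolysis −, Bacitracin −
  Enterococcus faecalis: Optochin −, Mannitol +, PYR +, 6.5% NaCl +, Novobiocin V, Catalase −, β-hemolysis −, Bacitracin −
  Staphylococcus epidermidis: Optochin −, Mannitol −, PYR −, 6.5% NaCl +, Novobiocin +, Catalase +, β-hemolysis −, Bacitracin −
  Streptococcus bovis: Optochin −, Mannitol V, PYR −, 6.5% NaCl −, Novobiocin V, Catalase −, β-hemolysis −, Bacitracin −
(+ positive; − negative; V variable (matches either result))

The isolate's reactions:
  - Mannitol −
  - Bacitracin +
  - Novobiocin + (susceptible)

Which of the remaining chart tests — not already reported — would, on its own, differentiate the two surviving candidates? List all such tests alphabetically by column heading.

Catalase, PYR, β-hemolysis

Bacitracin +: excludes 9 organisms — 2 left.
Mannitol −: all 2 remaining candidates are consistent.
Novobiocin +: all 2 remaining candidates are consistent.
Two candidates remain: Micrococcus luteus and Streptococcus pyogenes.
  Optochin: − vs − — same for both, does not separate.
  PYR: Micrococcus luteus −, Streptococcus pyogenes + — discriminates.
  6.5% NaCl: V vs − — variable for at least one, does not separate.
  Catalase: Micrococcus luteus +, Streptococcus pyogenes − — discriminates.
  β-hemolysis: Micrococcus luteus −, Streptococcus pyogenes + — discriminates.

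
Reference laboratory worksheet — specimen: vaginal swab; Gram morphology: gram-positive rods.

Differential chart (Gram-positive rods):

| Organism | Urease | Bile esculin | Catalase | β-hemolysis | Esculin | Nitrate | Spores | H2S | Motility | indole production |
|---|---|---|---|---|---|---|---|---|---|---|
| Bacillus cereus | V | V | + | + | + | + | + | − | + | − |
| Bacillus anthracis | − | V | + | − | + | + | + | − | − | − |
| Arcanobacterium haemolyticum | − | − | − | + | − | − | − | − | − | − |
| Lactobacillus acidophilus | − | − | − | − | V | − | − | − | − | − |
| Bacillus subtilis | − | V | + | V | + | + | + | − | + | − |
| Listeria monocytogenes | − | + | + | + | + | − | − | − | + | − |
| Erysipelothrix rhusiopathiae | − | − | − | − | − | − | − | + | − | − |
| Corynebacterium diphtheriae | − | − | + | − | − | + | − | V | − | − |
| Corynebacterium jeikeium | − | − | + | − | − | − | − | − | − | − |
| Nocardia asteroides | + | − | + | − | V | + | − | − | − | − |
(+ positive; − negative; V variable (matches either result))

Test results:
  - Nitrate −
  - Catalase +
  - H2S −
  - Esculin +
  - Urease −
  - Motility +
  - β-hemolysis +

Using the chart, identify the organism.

Urease −: excludes Nocardia asteroides — 9 left.
Catalase +: excludes Arcanobacterium haemolyticum, Lactobacillus acidophilus, Erysipelothrix rhusiopathiae — 6 left.
β-hemolysis +: excludes Bacillus anthracis, Corynebacterium diphtheriae, Corynebacterium jeikeium — 3 left.
Nitrate −: excludes Bacillus cereus, Bacillus subtilis — 1 left.
Esculin +: the one remaining candidate is consistent.
H2S −: the one remaining candidate is consistent.
Motility +: the one remaining candidate is consistent.

Listeria monocytogenes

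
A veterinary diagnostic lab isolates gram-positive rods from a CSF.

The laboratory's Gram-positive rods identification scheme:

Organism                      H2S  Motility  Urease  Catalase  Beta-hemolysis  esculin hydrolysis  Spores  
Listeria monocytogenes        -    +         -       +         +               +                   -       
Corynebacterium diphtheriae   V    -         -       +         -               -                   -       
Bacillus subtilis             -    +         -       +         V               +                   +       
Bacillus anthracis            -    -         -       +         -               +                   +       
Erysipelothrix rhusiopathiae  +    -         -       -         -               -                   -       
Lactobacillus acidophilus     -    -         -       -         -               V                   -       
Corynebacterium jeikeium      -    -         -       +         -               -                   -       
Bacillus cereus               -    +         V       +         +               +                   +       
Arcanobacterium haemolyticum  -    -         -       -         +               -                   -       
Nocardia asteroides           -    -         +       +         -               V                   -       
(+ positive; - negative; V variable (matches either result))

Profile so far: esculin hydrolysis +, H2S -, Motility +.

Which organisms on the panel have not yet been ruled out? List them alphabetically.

Bacillus cereus, Bacillus subtilis, Listeria monocytogenes

Motility +: excludes 7 organisms — 3 left.
H2S -: all 3 remaining candidates are consistent.
esculin hydrolysis +: all 3 remaining candidates are consistent.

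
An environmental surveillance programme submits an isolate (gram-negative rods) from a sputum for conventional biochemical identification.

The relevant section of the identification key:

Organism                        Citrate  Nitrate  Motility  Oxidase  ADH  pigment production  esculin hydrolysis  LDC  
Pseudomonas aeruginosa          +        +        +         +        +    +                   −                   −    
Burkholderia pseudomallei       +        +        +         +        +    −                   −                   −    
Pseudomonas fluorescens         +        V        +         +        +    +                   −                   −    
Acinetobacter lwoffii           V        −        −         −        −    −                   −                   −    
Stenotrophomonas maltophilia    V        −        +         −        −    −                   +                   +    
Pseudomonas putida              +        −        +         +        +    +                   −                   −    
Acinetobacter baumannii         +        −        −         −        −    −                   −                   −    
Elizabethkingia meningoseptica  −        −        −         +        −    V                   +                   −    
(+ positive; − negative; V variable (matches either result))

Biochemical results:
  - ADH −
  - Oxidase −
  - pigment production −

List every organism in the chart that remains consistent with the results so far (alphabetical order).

Oxidase −: excludes 5 organisms — 3 left.
ADH −: all 3 remaining candidates are consistent.
pigment production −: all 3 remaining candidates are consistent.

Acinetobacter baumannii, Acinetobacter lwoffii, Stenotrophomonas maltophilia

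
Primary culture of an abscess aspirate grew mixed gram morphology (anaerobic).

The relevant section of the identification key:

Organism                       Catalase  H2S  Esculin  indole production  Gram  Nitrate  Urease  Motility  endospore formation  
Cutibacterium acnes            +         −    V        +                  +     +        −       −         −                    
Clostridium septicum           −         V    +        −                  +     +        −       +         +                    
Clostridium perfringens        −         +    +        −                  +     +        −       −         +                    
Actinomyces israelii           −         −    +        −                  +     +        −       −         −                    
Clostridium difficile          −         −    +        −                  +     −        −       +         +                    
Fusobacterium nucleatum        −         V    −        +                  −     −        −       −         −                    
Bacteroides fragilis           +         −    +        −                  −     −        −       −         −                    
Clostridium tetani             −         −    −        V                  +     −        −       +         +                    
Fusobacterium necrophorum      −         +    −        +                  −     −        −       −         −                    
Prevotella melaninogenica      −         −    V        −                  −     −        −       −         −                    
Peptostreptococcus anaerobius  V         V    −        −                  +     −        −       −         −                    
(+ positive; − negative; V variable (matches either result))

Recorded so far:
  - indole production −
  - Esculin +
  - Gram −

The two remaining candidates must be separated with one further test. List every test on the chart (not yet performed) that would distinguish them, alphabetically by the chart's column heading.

Gram −: excludes 7 organisms — 4 left.
Esculin +: excludes Fusobacterium nucleatum, Fusobacterium necrophorum — 2 left.
indole production −: all 2 remaining candidates are consistent.
Two candidates remain: Bacteroides fragilis and Prevotella melaninogenica.
  Catalase: Bacteroides fragilis +, Prevotella melaninogenica − — discriminates.
  H2S: − vs − — same for both, does not separate.
  Nitrate: − vs − — same for both, does not separate.
  Urease: − vs − — same for both, does not separate.
  Motility: − vs − — same for both, does not separate.
  endospore formation: − vs − — same for both, does not separate.

Catalase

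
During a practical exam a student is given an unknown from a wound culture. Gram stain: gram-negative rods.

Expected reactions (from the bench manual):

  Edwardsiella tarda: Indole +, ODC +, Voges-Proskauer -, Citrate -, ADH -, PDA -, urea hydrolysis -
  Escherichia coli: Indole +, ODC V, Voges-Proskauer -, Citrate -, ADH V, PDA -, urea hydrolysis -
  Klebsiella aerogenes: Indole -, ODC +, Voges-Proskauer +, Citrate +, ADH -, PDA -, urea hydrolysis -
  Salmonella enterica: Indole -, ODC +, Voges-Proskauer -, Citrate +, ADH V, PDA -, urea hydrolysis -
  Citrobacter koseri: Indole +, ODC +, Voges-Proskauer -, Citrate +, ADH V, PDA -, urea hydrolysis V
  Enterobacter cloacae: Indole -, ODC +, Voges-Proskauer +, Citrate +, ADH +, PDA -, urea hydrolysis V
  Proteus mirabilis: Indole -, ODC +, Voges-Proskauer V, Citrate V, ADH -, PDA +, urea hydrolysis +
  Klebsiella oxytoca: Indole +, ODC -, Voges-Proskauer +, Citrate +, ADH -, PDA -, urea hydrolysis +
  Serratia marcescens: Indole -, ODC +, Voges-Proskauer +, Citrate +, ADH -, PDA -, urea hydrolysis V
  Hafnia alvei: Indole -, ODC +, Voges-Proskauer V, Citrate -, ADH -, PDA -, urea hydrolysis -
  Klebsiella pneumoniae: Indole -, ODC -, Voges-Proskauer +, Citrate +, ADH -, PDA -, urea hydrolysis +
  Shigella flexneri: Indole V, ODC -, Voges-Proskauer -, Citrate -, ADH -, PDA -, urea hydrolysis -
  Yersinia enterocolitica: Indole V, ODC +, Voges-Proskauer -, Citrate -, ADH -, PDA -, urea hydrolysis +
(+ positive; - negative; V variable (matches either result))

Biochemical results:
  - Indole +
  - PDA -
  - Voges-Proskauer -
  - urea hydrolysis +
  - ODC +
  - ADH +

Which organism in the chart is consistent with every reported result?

Voges-Proskauer -: excludes 5 organisms — 8 left.
ADH +: excludes 5 organisms — 3 left.
PDA -: all 3 remaining candidates are consistent.
Indole +: excludes Salmonella enterica — 2 left.
ODC +: all 2 remaining candidates are consistent.
urea hydrolysis +: excludes Escherichia coli — 1 left.

Citrobacter koseri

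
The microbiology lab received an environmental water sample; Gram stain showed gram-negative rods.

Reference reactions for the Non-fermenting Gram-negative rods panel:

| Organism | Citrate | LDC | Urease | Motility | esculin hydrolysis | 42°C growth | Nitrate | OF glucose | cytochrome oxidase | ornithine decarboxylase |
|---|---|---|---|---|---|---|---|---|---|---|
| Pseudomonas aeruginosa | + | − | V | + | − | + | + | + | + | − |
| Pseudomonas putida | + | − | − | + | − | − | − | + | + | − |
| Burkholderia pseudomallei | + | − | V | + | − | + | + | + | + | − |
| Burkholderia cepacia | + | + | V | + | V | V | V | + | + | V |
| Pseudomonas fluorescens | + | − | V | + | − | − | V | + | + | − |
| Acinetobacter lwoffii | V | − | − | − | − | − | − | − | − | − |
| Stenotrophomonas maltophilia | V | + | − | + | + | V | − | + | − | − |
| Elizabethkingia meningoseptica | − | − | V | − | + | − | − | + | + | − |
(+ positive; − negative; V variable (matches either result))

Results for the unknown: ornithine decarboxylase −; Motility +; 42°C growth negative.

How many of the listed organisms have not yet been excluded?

42°C growth −: excludes Pseudomonas aeruginosa, Burkholderia pseudomallei — 6 left.
ornithine decarboxylase −: all 6 remaining candidates are consistent.
Motility +: excludes Acinetobacter lwoffii, Elizabethkingia meningoseptica — 4 left.
Still consistent: Burkholderia cepacia, Pseudomonas fluorescens, Pseudomonas putida, Stenotrophomonas maltophilia.

4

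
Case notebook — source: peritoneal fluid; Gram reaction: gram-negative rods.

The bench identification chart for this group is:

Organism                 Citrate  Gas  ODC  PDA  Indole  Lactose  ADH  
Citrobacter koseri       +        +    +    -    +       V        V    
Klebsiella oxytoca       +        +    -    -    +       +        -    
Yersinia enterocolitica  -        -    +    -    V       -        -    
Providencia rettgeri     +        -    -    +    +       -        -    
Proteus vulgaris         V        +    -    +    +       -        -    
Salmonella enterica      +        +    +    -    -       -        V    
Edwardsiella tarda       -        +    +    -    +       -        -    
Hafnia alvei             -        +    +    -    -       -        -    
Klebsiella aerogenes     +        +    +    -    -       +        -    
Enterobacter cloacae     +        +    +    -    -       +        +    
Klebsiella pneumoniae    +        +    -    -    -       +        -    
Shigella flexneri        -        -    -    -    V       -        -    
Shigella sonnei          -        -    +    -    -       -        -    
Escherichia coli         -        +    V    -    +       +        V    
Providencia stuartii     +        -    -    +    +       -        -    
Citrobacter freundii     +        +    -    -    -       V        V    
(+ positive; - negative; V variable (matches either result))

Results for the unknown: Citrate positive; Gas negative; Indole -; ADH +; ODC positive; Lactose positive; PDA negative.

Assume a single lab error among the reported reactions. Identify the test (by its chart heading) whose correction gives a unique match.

Gas

As reported, no row in the chart matches all 7 reactions.
Reversing Lactose → still no organism matches.
Reversing ADH → still no organism matches.
Reversing Indole → still no organism matches.
Reversing ODC → still no organism matches.
Reversing Gas (to +) → unique match: Enterobacter cloacae.
Reversing Citrate → still no organism matches.
Reversing PDA → still no organism matches.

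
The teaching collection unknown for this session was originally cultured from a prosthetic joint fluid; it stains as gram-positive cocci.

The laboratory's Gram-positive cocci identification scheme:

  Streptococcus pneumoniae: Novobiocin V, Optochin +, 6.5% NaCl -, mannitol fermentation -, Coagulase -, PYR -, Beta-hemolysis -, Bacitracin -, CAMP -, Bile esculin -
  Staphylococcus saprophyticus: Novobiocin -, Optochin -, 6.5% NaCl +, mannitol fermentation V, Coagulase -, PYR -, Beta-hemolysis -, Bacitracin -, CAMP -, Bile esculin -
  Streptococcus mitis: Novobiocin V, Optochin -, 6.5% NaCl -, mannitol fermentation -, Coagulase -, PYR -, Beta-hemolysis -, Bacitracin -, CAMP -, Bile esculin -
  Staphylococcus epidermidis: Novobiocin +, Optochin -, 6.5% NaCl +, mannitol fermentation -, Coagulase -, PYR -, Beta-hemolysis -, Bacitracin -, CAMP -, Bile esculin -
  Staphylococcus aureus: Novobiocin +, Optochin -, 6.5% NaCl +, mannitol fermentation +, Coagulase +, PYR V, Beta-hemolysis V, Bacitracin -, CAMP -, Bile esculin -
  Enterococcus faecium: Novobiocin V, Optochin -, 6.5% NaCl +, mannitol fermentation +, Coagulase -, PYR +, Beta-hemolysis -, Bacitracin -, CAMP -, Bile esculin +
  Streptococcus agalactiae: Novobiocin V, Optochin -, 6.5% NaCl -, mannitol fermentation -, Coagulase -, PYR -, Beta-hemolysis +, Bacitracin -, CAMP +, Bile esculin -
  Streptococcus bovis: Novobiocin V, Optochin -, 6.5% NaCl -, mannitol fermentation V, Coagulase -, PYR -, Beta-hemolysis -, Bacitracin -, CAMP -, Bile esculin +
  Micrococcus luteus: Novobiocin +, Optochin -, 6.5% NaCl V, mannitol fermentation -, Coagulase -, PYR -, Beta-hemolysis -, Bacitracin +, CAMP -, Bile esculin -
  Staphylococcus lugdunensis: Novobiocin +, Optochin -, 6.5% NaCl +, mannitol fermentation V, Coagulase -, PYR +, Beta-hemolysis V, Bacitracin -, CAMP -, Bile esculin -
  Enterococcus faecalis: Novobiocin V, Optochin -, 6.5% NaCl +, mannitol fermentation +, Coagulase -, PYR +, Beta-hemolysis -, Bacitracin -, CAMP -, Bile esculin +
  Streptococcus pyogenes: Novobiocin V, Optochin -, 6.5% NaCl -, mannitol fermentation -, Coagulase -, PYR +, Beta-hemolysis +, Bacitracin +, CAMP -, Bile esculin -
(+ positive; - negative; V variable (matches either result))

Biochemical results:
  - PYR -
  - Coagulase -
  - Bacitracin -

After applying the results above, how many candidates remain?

6

PYR -: excludes Enterococcus faecium, Staphylococcus lugdunensis, Enterococcus faecalis, Streptococcus pyogenes — 8 left.
Coagulase -: excludes Staphylococcus aureus — 7 left.
Bacitracin -: excludes Micrococcus luteus — 6 left.
Still consistent: Staphylococcus epidermidis, Staphylococcus saprophyticus, Streptococcus agalactiae, Streptococcus bovis, Streptococcus mitis, Streptococcus pneumoniae.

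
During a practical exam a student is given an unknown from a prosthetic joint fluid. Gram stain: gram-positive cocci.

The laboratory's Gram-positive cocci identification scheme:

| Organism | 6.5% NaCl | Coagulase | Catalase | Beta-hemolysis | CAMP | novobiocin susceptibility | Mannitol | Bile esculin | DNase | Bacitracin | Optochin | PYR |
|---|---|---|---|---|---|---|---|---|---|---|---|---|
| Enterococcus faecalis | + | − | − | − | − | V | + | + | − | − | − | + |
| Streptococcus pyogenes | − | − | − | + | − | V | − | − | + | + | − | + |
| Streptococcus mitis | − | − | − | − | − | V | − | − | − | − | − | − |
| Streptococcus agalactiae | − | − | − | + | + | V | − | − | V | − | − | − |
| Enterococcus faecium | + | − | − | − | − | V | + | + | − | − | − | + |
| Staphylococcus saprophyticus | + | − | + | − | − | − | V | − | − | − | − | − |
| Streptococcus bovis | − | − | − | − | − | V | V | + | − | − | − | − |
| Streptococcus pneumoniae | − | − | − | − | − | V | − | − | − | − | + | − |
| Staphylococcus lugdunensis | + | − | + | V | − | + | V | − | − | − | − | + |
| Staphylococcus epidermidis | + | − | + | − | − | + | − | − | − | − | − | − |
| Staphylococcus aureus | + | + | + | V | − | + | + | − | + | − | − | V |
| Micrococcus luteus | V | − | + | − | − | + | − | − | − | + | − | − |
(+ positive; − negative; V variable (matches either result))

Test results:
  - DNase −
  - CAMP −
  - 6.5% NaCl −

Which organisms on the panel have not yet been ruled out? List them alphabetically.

Micrococcus luteus, Streptococcus bovis, Streptococcus mitis, Streptococcus pneumoniae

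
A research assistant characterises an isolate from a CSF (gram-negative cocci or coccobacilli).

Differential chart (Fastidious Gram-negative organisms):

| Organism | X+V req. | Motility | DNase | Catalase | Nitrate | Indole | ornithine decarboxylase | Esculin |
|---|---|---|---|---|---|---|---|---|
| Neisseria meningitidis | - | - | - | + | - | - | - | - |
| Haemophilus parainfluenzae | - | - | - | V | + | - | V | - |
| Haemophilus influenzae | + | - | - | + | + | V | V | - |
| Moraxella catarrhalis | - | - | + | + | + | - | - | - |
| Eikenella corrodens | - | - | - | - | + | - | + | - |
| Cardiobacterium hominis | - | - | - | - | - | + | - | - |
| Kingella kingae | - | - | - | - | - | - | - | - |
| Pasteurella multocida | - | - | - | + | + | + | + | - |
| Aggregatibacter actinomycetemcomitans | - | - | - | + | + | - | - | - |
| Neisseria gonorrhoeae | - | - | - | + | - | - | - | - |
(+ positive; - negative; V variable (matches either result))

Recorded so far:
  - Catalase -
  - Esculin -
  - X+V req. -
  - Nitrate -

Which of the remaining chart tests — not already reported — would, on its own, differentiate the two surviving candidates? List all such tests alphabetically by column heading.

Indole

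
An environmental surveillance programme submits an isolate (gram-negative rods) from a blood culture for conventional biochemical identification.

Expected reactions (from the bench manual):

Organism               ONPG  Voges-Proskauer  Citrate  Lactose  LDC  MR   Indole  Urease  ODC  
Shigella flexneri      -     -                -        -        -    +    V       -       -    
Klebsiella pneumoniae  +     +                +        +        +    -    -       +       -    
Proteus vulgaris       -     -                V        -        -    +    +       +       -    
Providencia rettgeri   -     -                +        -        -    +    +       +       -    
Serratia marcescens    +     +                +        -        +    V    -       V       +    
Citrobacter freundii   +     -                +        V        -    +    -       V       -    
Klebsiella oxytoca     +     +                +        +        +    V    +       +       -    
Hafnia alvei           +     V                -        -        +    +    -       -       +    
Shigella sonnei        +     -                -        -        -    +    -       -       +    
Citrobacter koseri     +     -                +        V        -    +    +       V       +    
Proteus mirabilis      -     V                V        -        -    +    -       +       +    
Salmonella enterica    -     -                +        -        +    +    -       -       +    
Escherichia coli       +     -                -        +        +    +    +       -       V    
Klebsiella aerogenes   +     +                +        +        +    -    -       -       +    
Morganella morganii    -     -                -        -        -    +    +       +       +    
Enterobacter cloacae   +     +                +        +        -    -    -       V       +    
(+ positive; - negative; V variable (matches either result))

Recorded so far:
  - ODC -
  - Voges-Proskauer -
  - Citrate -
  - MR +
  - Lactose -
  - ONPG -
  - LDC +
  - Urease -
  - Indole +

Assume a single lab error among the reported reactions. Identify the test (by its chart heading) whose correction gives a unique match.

As reported, no row in the chart matches all 9 reactions.
Reversing Citrate → still no organism matches.
Reversing ONPG → still no organism matches.
Reversing LDC (to -) → unique match: Shigella flexneri.
Reversing Voges-Proskauer → still no organism matches.
Reversing MR → still no organism matches.
Reversing Urease → still no organism matches.
Reversing Indole → still no organism matches.
Reversing Lactose → still no organism matches.
Reversing ODC → still no organism matches.

LDC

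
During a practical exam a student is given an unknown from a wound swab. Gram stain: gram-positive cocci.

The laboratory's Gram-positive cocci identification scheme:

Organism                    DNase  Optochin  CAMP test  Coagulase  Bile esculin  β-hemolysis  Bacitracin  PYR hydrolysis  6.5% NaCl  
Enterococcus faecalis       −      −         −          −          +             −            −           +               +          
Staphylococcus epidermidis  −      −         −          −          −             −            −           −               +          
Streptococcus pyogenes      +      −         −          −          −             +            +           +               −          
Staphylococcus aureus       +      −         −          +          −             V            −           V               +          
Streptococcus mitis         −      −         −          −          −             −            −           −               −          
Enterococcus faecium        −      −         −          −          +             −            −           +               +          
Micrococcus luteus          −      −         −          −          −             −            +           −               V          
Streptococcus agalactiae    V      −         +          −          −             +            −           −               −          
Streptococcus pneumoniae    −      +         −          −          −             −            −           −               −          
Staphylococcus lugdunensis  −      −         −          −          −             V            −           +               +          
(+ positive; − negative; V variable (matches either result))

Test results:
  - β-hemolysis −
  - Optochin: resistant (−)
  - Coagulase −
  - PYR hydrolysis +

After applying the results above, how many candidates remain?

3

β-hemolysis −: excludes Streptococcus pyogenes, Streptococcus agalactiae — 8 left.
Coagulase −: excludes Staphylococcus aureus — 7 left.
Optochin −: excludes Streptococcus pneumoniae — 6 left.
PYR hydrolysis +: excludes Staphylococcus epidermidis, Streptococcus mitis, Micrococcus luteus — 3 left.
Still consistent: Enterococcus faecalis, Enterococcus faecium, Staphylococcus lugdunensis.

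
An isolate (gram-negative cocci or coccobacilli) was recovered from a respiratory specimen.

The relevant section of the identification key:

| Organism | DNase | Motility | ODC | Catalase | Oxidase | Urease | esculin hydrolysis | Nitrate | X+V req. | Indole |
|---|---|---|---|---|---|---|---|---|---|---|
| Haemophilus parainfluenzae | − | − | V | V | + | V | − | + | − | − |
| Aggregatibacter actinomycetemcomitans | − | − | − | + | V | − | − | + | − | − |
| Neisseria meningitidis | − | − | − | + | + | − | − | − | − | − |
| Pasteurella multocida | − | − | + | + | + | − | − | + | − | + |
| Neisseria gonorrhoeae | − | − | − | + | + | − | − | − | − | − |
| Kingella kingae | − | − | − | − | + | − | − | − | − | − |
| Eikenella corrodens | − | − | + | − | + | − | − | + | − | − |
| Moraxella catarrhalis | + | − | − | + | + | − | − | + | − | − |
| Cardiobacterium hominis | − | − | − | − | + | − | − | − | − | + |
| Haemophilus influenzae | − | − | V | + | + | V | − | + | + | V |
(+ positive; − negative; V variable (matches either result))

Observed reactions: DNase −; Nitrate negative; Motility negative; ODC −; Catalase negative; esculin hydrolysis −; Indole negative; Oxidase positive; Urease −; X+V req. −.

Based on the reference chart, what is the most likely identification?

Kingella kingae

Urease −: all 10 remaining candidates are consistent.
Nitrate −: excludes 6 organisms — 4 left.
Indole −: excludes Cardiobacterium hominis — 3 left.
DNase −: all 3 remaining candidates are consistent.
ODC −: all 3 remaining candidates are consistent.
X+V req. −: all 3 remaining candidates are consistent.
esculin hydrolysis −: all 3 remaining candidates are consistent.
Catalase −: excludes Neisseria meningitidis, Neisseria gonorrhoeae — 1 left.
Motility −: the one remaining candidate is consistent.
Oxidase +: the one remaining candidate is consistent.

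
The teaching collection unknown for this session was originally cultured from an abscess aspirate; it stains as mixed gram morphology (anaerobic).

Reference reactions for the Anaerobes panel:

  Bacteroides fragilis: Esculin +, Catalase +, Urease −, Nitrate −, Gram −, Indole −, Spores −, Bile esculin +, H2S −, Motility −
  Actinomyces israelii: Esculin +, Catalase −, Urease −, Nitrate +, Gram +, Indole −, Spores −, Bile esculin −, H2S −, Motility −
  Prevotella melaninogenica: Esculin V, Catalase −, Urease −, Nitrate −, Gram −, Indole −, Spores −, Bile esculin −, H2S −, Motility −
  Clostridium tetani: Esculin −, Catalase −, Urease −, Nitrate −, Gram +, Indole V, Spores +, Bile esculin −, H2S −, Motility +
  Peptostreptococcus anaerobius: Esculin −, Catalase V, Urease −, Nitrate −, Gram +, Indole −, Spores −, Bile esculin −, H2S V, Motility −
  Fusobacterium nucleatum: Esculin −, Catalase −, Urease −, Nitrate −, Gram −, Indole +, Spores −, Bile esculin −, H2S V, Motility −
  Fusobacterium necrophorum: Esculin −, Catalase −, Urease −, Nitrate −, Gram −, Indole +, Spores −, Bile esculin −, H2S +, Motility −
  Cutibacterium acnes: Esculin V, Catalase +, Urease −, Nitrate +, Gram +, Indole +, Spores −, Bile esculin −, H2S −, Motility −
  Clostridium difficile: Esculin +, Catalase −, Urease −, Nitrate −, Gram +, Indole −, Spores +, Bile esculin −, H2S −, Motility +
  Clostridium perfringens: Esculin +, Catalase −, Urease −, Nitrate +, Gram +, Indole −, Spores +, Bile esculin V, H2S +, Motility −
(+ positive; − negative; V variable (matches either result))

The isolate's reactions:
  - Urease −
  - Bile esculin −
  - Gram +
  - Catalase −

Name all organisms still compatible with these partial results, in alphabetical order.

Urease −: all 10 remaining candidates are consistent.
Bile esculin −: excludes Bacteroides fragilis — 9 left.
Catalase −: excludes Cutibacterium acnes — 8 left.
Gram +: excludes Prevotella melaninogenica, Fusobacterium nucleatum, Fusobacterium necrophorum — 5 left.

Actinomyces israelii, Clostridium difficile, Clostridium perfringens, Clostridium tetani, Peptostreptococcus anaerobius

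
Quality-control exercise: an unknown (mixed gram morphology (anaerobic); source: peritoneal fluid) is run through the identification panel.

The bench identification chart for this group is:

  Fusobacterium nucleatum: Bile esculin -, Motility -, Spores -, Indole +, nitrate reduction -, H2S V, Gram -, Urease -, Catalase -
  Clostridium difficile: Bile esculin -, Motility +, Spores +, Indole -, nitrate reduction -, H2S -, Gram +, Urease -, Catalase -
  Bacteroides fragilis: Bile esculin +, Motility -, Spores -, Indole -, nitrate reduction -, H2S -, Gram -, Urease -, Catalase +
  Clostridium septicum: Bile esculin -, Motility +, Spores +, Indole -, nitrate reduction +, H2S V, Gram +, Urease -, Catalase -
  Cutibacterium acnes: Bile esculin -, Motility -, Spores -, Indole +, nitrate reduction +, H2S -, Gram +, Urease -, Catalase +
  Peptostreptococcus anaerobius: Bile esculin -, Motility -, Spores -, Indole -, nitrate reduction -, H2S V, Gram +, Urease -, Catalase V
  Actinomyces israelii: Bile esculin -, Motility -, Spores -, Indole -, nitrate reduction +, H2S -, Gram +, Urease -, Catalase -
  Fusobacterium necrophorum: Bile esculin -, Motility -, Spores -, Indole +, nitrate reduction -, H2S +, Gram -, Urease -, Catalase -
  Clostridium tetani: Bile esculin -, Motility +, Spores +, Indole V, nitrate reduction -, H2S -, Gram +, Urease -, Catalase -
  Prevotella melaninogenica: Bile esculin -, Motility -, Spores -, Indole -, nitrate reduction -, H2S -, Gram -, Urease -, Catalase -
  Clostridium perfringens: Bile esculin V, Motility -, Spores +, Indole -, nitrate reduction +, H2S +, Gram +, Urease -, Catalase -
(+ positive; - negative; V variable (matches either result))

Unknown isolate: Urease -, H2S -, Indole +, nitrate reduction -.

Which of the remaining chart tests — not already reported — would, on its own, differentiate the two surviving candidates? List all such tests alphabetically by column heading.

Indole +: excludes 7 organisms — 4 left.
nitrate reduction -: excludes Cutibacterium acnes — 3 left.
Urease -: all 3 remaining candidates are consistent.
H2S -: excludes Fusobacterium necrophorum — 2 left.
Two candidates remain: Clostridium tetani and Fusobacterium nucleatum.
  Bile esculin: - vs - — same for both, does not separate.
  Motility: Clostridium tetani +, Fusobacterium nucleatum - — discriminates.
  Spores: Clostridium tetani +, Fusobacterium nucleatum - — discriminates.
  Gram: Clostridium tetani +, Fusobacterium nucleatum - — discriminates.
  Catalase: - vs - — same for both, does not separate.

Gram, Motility, Spores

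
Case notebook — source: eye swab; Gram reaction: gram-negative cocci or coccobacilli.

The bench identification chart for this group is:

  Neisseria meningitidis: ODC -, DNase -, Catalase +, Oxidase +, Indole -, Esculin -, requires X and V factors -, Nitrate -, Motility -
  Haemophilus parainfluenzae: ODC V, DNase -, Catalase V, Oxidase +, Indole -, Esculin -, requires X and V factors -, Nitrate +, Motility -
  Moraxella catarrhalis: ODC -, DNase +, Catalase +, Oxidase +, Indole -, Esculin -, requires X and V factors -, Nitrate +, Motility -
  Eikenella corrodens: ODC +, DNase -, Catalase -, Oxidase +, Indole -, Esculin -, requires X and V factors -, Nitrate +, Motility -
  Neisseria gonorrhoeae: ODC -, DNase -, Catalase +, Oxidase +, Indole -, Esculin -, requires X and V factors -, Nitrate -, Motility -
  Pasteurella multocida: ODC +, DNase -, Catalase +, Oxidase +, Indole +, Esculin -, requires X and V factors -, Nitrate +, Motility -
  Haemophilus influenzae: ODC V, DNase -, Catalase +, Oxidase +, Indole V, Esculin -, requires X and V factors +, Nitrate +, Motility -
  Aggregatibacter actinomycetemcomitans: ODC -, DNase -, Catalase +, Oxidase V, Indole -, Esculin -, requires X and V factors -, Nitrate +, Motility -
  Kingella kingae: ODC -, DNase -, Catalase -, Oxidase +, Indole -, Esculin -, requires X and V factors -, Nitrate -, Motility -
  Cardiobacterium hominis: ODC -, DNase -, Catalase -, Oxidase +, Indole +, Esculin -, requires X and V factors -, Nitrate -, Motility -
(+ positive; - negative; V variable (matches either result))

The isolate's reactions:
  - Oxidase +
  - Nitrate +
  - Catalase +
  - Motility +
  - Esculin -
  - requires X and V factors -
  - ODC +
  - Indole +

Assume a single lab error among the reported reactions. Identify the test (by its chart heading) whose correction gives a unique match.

Motility

As reported, no row in the chart matches all 8 reactions.
Reversing Catalase → still no organism matches.
Reversing Motility (to -) → unique match: Pasteurella multocida.
Reversing Esculin → still no organism matches.
Reversing requires X and V factors → still no organism matches.
Reversing Nitrate → still no organism matches.
Reversing Indole → still no organism matches.
Reversing ODC → still no organism matches.
Reversing Oxidase → still no organism matches.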